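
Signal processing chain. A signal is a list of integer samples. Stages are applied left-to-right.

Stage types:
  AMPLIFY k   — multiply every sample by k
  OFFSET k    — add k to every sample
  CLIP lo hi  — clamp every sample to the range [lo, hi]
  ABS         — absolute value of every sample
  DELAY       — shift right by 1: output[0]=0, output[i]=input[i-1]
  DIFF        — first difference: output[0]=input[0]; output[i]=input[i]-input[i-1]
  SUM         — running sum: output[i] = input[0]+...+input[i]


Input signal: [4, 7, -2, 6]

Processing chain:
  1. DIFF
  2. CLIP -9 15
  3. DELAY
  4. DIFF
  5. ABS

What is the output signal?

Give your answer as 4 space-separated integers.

Answer: 0 4 1 12

Derivation:
Input: [4, 7, -2, 6]
Stage 1 (DIFF): s[0]=4, 7-4=3, -2-7=-9, 6--2=8 -> [4, 3, -9, 8]
Stage 2 (CLIP -9 15): clip(4,-9,15)=4, clip(3,-9,15)=3, clip(-9,-9,15)=-9, clip(8,-9,15)=8 -> [4, 3, -9, 8]
Stage 3 (DELAY): [0, 4, 3, -9] = [0, 4, 3, -9] -> [0, 4, 3, -9]
Stage 4 (DIFF): s[0]=0, 4-0=4, 3-4=-1, -9-3=-12 -> [0, 4, -1, -12]
Stage 5 (ABS): |0|=0, |4|=4, |-1|=1, |-12|=12 -> [0, 4, 1, 12]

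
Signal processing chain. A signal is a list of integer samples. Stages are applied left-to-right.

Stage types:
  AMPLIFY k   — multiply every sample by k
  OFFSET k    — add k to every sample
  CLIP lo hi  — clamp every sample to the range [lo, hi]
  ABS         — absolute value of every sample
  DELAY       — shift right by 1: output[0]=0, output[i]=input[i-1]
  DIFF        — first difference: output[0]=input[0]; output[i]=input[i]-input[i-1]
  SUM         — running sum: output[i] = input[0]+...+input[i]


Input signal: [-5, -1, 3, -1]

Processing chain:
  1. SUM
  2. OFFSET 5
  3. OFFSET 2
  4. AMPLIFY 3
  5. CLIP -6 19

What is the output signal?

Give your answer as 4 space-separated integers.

Input: [-5, -1, 3, -1]
Stage 1 (SUM): sum[0..0]=-5, sum[0..1]=-6, sum[0..2]=-3, sum[0..3]=-4 -> [-5, -6, -3, -4]
Stage 2 (OFFSET 5): -5+5=0, -6+5=-1, -3+5=2, -4+5=1 -> [0, -1, 2, 1]
Stage 3 (OFFSET 2): 0+2=2, -1+2=1, 2+2=4, 1+2=3 -> [2, 1, 4, 3]
Stage 4 (AMPLIFY 3): 2*3=6, 1*3=3, 4*3=12, 3*3=9 -> [6, 3, 12, 9]
Stage 5 (CLIP -6 19): clip(6,-6,19)=6, clip(3,-6,19)=3, clip(12,-6,19)=12, clip(9,-6,19)=9 -> [6, 3, 12, 9]

Answer: 6 3 12 9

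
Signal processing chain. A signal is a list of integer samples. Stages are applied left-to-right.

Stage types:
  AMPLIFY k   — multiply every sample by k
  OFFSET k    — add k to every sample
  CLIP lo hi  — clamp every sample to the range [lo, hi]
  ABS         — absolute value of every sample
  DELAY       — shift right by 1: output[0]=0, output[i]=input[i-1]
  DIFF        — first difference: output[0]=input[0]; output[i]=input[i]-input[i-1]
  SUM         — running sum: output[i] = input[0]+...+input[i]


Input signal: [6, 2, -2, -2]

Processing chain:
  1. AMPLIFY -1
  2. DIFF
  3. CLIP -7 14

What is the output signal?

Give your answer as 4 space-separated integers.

Input: [6, 2, -2, -2]
Stage 1 (AMPLIFY -1): 6*-1=-6, 2*-1=-2, -2*-1=2, -2*-1=2 -> [-6, -2, 2, 2]
Stage 2 (DIFF): s[0]=-6, -2--6=4, 2--2=4, 2-2=0 -> [-6, 4, 4, 0]
Stage 3 (CLIP -7 14): clip(-6,-7,14)=-6, clip(4,-7,14)=4, clip(4,-7,14)=4, clip(0,-7,14)=0 -> [-6, 4, 4, 0]

Answer: -6 4 4 0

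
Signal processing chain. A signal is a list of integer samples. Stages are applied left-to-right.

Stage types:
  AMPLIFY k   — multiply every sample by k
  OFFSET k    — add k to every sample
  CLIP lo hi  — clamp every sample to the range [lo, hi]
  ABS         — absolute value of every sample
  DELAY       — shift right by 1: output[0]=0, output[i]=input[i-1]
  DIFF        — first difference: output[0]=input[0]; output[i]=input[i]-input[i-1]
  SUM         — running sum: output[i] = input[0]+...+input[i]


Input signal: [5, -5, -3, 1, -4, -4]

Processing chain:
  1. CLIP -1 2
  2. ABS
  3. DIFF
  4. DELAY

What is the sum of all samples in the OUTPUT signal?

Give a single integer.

Answer: 1

Derivation:
Input: [5, -5, -3, 1, -4, -4]
Stage 1 (CLIP -1 2): clip(5,-1,2)=2, clip(-5,-1,2)=-1, clip(-3,-1,2)=-1, clip(1,-1,2)=1, clip(-4,-1,2)=-1, clip(-4,-1,2)=-1 -> [2, -1, -1, 1, -1, -1]
Stage 2 (ABS): |2|=2, |-1|=1, |-1|=1, |1|=1, |-1|=1, |-1|=1 -> [2, 1, 1, 1, 1, 1]
Stage 3 (DIFF): s[0]=2, 1-2=-1, 1-1=0, 1-1=0, 1-1=0, 1-1=0 -> [2, -1, 0, 0, 0, 0]
Stage 4 (DELAY): [0, 2, -1, 0, 0, 0] = [0, 2, -1, 0, 0, 0] -> [0, 2, -1, 0, 0, 0]
Output sum: 1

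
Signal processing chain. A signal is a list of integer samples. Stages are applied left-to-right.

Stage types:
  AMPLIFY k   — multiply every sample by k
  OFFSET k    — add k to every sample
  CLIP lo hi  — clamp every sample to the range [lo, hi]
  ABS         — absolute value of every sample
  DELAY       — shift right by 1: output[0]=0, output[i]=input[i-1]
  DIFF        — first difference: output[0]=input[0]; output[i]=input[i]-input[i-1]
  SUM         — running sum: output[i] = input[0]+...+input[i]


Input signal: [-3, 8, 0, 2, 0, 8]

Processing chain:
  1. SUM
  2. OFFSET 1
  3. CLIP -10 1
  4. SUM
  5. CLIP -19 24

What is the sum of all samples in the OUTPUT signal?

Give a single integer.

Answer: 3

Derivation:
Input: [-3, 8, 0, 2, 0, 8]
Stage 1 (SUM): sum[0..0]=-3, sum[0..1]=5, sum[0..2]=5, sum[0..3]=7, sum[0..4]=7, sum[0..5]=15 -> [-3, 5, 5, 7, 7, 15]
Stage 2 (OFFSET 1): -3+1=-2, 5+1=6, 5+1=6, 7+1=8, 7+1=8, 15+1=16 -> [-2, 6, 6, 8, 8, 16]
Stage 3 (CLIP -10 1): clip(-2,-10,1)=-2, clip(6,-10,1)=1, clip(6,-10,1)=1, clip(8,-10,1)=1, clip(8,-10,1)=1, clip(16,-10,1)=1 -> [-2, 1, 1, 1, 1, 1]
Stage 4 (SUM): sum[0..0]=-2, sum[0..1]=-1, sum[0..2]=0, sum[0..3]=1, sum[0..4]=2, sum[0..5]=3 -> [-2, -1, 0, 1, 2, 3]
Stage 5 (CLIP -19 24): clip(-2,-19,24)=-2, clip(-1,-19,24)=-1, clip(0,-19,24)=0, clip(1,-19,24)=1, clip(2,-19,24)=2, clip(3,-19,24)=3 -> [-2, -1, 0, 1, 2, 3]
Output sum: 3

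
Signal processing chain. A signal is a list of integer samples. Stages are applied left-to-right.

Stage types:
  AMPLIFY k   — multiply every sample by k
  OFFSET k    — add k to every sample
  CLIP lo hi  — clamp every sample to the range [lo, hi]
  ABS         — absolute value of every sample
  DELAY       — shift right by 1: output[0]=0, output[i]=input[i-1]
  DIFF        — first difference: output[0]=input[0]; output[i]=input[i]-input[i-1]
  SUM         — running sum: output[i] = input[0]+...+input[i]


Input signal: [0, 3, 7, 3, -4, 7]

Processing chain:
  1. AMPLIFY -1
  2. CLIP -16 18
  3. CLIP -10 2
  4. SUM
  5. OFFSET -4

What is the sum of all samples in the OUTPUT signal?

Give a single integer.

Answer: -79

Derivation:
Input: [0, 3, 7, 3, -4, 7]
Stage 1 (AMPLIFY -1): 0*-1=0, 3*-1=-3, 7*-1=-7, 3*-1=-3, -4*-1=4, 7*-1=-7 -> [0, -3, -7, -3, 4, -7]
Stage 2 (CLIP -16 18): clip(0,-16,18)=0, clip(-3,-16,18)=-3, clip(-7,-16,18)=-7, clip(-3,-16,18)=-3, clip(4,-16,18)=4, clip(-7,-16,18)=-7 -> [0, -3, -7, -3, 4, -7]
Stage 3 (CLIP -10 2): clip(0,-10,2)=0, clip(-3,-10,2)=-3, clip(-7,-10,2)=-7, clip(-3,-10,2)=-3, clip(4,-10,2)=2, clip(-7,-10,2)=-7 -> [0, -3, -7, -3, 2, -7]
Stage 4 (SUM): sum[0..0]=0, sum[0..1]=-3, sum[0..2]=-10, sum[0..3]=-13, sum[0..4]=-11, sum[0..5]=-18 -> [0, -3, -10, -13, -11, -18]
Stage 5 (OFFSET -4): 0+-4=-4, -3+-4=-7, -10+-4=-14, -13+-4=-17, -11+-4=-15, -18+-4=-22 -> [-4, -7, -14, -17, -15, -22]
Output sum: -79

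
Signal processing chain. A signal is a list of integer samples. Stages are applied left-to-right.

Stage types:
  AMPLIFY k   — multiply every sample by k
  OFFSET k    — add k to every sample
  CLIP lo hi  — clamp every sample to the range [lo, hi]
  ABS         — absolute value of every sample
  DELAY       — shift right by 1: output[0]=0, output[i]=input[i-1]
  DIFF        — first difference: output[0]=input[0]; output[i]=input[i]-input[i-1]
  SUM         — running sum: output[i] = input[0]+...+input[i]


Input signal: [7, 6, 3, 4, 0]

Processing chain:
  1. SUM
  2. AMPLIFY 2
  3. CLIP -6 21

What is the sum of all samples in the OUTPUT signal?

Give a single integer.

Input: [7, 6, 3, 4, 0]
Stage 1 (SUM): sum[0..0]=7, sum[0..1]=13, sum[0..2]=16, sum[0..3]=20, sum[0..4]=20 -> [7, 13, 16, 20, 20]
Stage 2 (AMPLIFY 2): 7*2=14, 13*2=26, 16*2=32, 20*2=40, 20*2=40 -> [14, 26, 32, 40, 40]
Stage 3 (CLIP -6 21): clip(14,-6,21)=14, clip(26,-6,21)=21, clip(32,-6,21)=21, clip(40,-6,21)=21, clip(40,-6,21)=21 -> [14, 21, 21, 21, 21]
Output sum: 98

Answer: 98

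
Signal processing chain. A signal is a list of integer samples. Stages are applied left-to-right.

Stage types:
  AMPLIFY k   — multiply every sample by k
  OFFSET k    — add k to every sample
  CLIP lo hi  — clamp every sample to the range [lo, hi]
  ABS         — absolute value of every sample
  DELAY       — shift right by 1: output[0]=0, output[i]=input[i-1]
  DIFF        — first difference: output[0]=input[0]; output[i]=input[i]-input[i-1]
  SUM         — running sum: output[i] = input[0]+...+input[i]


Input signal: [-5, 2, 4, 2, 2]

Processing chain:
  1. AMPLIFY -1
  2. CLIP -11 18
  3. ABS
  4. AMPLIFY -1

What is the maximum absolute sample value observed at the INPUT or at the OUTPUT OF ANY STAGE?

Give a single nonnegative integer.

Input: [-5, 2, 4, 2, 2] (max |s|=5)
Stage 1 (AMPLIFY -1): -5*-1=5, 2*-1=-2, 4*-1=-4, 2*-1=-2, 2*-1=-2 -> [5, -2, -4, -2, -2] (max |s|=5)
Stage 2 (CLIP -11 18): clip(5,-11,18)=5, clip(-2,-11,18)=-2, clip(-4,-11,18)=-4, clip(-2,-11,18)=-2, clip(-2,-11,18)=-2 -> [5, -2, -4, -2, -2] (max |s|=5)
Stage 3 (ABS): |5|=5, |-2|=2, |-4|=4, |-2|=2, |-2|=2 -> [5, 2, 4, 2, 2] (max |s|=5)
Stage 4 (AMPLIFY -1): 5*-1=-5, 2*-1=-2, 4*-1=-4, 2*-1=-2, 2*-1=-2 -> [-5, -2, -4, -2, -2] (max |s|=5)
Overall max amplitude: 5

Answer: 5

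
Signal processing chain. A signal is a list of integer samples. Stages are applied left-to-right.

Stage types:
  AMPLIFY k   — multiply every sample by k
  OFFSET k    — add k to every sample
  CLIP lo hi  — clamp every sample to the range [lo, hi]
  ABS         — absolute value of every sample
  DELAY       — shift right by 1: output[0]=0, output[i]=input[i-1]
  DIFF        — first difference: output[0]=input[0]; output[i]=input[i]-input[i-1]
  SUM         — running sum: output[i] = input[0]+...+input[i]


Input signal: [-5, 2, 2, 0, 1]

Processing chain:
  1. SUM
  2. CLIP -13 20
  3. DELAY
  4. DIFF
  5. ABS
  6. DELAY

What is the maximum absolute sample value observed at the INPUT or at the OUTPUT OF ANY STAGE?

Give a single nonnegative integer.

Input: [-5, 2, 2, 0, 1] (max |s|=5)
Stage 1 (SUM): sum[0..0]=-5, sum[0..1]=-3, sum[0..2]=-1, sum[0..3]=-1, sum[0..4]=0 -> [-5, -3, -1, -1, 0] (max |s|=5)
Stage 2 (CLIP -13 20): clip(-5,-13,20)=-5, clip(-3,-13,20)=-3, clip(-1,-13,20)=-1, clip(-1,-13,20)=-1, clip(0,-13,20)=0 -> [-5, -3, -1, -1, 0] (max |s|=5)
Stage 3 (DELAY): [0, -5, -3, -1, -1] = [0, -5, -3, -1, -1] -> [0, -5, -3, -1, -1] (max |s|=5)
Stage 4 (DIFF): s[0]=0, -5-0=-5, -3--5=2, -1--3=2, -1--1=0 -> [0, -5, 2, 2, 0] (max |s|=5)
Stage 5 (ABS): |0|=0, |-5|=5, |2|=2, |2|=2, |0|=0 -> [0, 5, 2, 2, 0] (max |s|=5)
Stage 6 (DELAY): [0, 0, 5, 2, 2] = [0, 0, 5, 2, 2] -> [0, 0, 5, 2, 2] (max |s|=5)
Overall max amplitude: 5

Answer: 5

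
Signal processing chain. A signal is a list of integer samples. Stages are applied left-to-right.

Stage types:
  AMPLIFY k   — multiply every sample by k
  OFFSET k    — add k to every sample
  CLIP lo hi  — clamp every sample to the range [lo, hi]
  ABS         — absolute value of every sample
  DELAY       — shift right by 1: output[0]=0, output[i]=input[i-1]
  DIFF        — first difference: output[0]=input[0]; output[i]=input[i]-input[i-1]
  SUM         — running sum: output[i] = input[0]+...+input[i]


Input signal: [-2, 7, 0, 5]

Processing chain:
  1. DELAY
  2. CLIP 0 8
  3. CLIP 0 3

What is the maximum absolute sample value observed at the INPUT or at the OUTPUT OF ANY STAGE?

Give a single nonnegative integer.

Answer: 7

Derivation:
Input: [-2, 7, 0, 5] (max |s|=7)
Stage 1 (DELAY): [0, -2, 7, 0] = [0, -2, 7, 0] -> [0, -2, 7, 0] (max |s|=7)
Stage 2 (CLIP 0 8): clip(0,0,8)=0, clip(-2,0,8)=0, clip(7,0,8)=7, clip(0,0,8)=0 -> [0, 0, 7, 0] (max |s|=7)
Stage 3 (CLIP 0 3): clip(0,0,3)=0, clip(0,0,3)=0, clip(7,0,3)=3, clip(0,0,3)=0 -> [0, 0, 3, 0] (max |s|=3)
Overall max amplitude: 7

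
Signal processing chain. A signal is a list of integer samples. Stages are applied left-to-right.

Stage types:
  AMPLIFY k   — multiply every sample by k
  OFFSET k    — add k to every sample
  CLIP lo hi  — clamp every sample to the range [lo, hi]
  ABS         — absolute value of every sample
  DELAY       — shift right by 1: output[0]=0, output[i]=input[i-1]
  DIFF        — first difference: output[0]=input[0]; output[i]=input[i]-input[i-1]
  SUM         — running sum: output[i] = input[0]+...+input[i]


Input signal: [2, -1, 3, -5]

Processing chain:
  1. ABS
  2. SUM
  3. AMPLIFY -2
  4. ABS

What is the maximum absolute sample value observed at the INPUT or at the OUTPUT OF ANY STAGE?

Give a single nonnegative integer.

Answer: 22

Derivation:
Input: [2, -1, 3, -5] (max |s|=5)
Stage 1 (ABS): |2|=2, |-1|=1, |3|=3, |-5|=5 -> [2, 1, 3, 5] (max |s|=5)
Stage 2 (SUM): sum[0..0]=2, sum[0..1]=3, sum[0..2]=6, sum[0..3]=11 -> [2, 3, 6, 11] (max |s|=11)
Stage 3 (AMPLIFY -2): 2*-2=-4, 3*-2=-6, 6*-2=-12, 11*-2=-22 -> [-4, -6, -12, -22] (max |s|=22)
Stage 4 (ABS): |-4|=4, |-6|=6, |-12|=12, |-22|=22 -> [4, 6, 12, 22] (max |s|=22)
Overall max amplitude: 22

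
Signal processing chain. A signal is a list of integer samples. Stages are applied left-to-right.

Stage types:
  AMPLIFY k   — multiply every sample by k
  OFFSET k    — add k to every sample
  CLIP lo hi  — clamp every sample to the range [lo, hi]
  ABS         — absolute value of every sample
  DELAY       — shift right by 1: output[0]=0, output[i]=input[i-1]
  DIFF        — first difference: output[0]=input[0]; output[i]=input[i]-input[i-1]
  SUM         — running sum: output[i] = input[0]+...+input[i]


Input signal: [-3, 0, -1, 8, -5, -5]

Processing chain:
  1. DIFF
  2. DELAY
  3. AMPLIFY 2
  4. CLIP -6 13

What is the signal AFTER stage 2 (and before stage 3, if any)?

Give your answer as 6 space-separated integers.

Answer: 0 -3 3 -1 9 -13

Derivation:
Input: [-3, 0, -1, 8, -5, -5]
Stage 1 (DIFF): s[0]=-3, 0--3=3, -1-0=-1, 8--1=9, -5-8=-13, -5--5=0 -> [-3, 3, -1, 9, -13, 0]
Stage 2 (DELAY): [0, -3, 3, -1, 9, -13] = [0, -3, 3, -1, 9, -13] -> [0, -3, 3, -1, 9, -13]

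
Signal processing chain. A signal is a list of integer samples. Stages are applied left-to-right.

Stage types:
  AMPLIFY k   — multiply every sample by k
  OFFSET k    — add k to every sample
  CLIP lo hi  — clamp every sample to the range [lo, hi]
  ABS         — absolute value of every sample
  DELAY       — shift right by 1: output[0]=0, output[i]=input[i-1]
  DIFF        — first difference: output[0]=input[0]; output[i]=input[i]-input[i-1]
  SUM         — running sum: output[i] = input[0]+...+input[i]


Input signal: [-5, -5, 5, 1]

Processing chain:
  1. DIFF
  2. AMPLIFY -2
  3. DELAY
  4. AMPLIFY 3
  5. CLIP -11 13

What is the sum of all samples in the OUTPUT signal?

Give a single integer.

Answer: 2

Derivation:
Input: [-5, -5, 5, 1]
Stage 1 (DIFF): s[0]=-5, -5--5=0, 5--5=10, 1-5=-4 -> [-5, 0, 10, -4]
Stage 2 (AMPLIFY -2): -5*-2=10, 0*-2=0, 10*-2=-20, -4*-2=8 -> [10, 0, -20, 8]
Stage 3 (DELAY): [0, 10, 0, -20] = [0, 10, 0, -20] -> [0, 10, 0, -20]
Stage 4 (AMPLIFY 3): 0*3=0, 10*3=30, 0*3=0, -20*3=-60 -> [0, 30, 0, -60]
Stage 5 (CLIP -11 13): clip(0,-11,13)=0, clip(30,-11,13)=13, clip(0,-11,13)=0, clip(-60,-11,13)=-11 -> [0, 13, 0, -11]
Output sum: 2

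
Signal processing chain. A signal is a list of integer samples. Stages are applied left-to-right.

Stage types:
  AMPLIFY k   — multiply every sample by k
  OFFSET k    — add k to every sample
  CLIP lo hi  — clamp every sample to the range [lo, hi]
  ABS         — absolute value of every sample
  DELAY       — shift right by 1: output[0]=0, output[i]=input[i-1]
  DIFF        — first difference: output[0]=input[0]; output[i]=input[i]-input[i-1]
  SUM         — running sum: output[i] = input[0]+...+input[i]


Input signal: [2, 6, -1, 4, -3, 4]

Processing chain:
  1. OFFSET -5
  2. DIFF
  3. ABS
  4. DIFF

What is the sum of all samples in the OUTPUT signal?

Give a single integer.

Input: [2, 6, -1, 4, -3, 4]
Stage 1 (OFFSET -5): 2+-5=-3, 6+-5=1, -1+-5=-6, 4+-5=-1, -3+-5=-8, 4+-5=-1 -> [-3, 1, -6, -1, -8, -1]
Stage 2 (DIFF): s[0]=-3, 1--3=4, -6-1=-7, -1--6=5, -8--1=-7, -1--8=7 -> [-3, 4, -7, 5, -7, 7]
Stage 3 (ABS): |-3|=3, |4|=4, |-7|=7, |5|=5, |-7|=7, |7|=7 -> [3, 4, 7, 5, 7, 7]
Stage 4 (DIFF): s[0]=3, 4-3=1, 7-4=3, 5-7=-2, 7-5=2, 7-7=0 -> [3, 1, 3, -2, 2, 0]
Output sum: 7

Answer: 7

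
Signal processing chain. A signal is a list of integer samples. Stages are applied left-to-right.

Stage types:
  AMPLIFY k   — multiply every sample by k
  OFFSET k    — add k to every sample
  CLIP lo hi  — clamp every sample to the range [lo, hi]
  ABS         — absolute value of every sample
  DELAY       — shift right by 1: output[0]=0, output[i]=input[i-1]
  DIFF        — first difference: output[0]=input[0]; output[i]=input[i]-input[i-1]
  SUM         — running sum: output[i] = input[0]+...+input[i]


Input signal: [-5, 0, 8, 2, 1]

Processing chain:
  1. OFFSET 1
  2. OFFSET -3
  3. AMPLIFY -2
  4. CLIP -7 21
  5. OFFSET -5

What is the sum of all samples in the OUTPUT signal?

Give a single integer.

Answer: -12

Derivation:
Input: [-5, 0, 8, 2, 1]
Stage 1 (OFFSET 1): -5+1=-4, 0+1=1, 8+1=9, 2+1=3, 1+1=2 -> [-4, 1, 9, 3, 2]
Stage 2 (OFFSET -3): -4+-3=-7, 1+-3=-2, 9+-3=6, 3+-3=0, 2+-3=-1 -> [-7, -2, 6, 0, -1]
Stage 3 (AMPLIFY -2): -7*-2=14, -2*-2=4, 6*-2=-12, 0*-2=0, -1*-2=2 -> [14, 4, -12, 0, 2]
Stage 4 (CLIP -7 21): clip(14,-7,21)=14, clip(4,-7,21)=4, clip(-12,-7,21)=-7, clip(0,-7,21)=0, clip(2,-7,21)=2 -> [14, 4, -7, 0, 2]
Stage 5 (OFFSET -5): 14+-5=9, 4+-5=-1, -7+-5=-12, 0+-5=-5, 2+-5=-3 -> [9, -1, -12, -5, -3]
Output sum: -12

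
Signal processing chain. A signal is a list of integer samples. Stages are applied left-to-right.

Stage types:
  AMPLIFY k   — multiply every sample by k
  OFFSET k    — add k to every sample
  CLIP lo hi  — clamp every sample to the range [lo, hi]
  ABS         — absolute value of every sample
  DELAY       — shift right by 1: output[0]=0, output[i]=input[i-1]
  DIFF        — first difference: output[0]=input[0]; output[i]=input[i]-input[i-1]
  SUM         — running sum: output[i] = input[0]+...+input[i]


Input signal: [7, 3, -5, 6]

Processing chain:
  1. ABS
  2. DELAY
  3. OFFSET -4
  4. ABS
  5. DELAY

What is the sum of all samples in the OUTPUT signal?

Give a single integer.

Answer: 8

Derivation:
Input: [7, 3, -5, 6]
Stage 1 (ABS): |7|=7, |3|=3, |-5|=5, |6|=6 -> [7, 3, 5, 6]
Stage 2 (DELAY): [0, 7, 3, 5] = [0, 7, 3, 5] -> [0, 7, 3, 5]
Stage 3 (OFFSET -4): 0+-4=-4, 7+-4=3, 3+-4=-1, 5+-4=1 -> [-4, 3, -1, 1]
Stage 4 (ABS): |-4|=4, |3|=3, |-1|=1, |1|=1 -> [4, 3, 1, 1]
Stage 5 (DELAY): [0, 4, 3, 1] = [0, 4, 3, 1] -> [0, 4, 3, 1]
Output sum: 8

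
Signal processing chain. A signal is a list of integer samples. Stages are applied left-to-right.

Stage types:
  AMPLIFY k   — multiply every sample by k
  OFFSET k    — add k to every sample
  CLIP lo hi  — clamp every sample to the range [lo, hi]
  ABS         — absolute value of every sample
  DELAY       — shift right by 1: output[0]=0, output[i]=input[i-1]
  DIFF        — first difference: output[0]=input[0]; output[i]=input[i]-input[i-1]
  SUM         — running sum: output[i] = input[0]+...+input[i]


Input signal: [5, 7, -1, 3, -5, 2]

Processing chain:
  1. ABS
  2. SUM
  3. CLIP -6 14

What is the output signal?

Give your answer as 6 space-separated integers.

Input: [5, 7, -1, 3, -5, 2]
Stage 1 (ABS): |5|=5, |7|=7, |-1|=1, |3|=3, |-5|=5, |2|=2 -> [5, 7, 1, 3, 5, 2]
Stage 2 (SUM): sum[0..0]=5, sum[0..1]=12, sum[0..2]=13, sum[0..3]=16, sum[0..4]=21, sum[0..5]=23 -> [5, 12, 13, 16, 21, 23]
Stage 3 (CLIP -6 14): clip(5,-6,14)=5, clip(12,-6,14)=12, clip(13,-6,14)=13, clip(16,-6,14)=14, clip(21,-6,14)=14, clip(23,-6,14)=14 -> [5, 12, 13, 14, 14, 14]

Answer: 5 12 13 14 14 14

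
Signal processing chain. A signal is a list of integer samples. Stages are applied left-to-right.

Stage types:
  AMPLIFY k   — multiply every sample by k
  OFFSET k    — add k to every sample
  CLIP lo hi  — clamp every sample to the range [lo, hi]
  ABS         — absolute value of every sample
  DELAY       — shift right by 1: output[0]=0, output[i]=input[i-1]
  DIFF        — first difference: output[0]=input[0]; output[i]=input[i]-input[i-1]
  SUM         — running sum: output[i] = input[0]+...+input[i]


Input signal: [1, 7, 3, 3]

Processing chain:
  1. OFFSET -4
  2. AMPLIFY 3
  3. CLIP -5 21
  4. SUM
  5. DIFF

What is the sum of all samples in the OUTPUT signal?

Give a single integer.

Input: [1, 7, 3, 3]
Stage 1 (OFFSET -4): 1+-4=-3, 7+-4=3, 3+-4=-1, 3+-4=-1 -> [-3, 3, -1, -1]
Stage 2 (AMPLIFY 3): -3*3=-9, 3*3=9, -1*3=-3, -1*3=-3 -> [-9, 9, -3, -3]
Stage 3 (CLIP -5 21): clip(-9,-5,21)=-5, clip(9,-5,21)=9, clip(-3,-5,21)=-3, clip(-3,-5,21)=-3 -> [-5, 9, -3, -3]
Stage 4 (SUM): sum[0..0]=-5, sum[0..1]=4, sum[0..2]=1, sum[0..3]=-2 -> [-5, 4, 1, -2]
Stage 5 (DIFF): s[0]=-5, 4--5=9, 1-4=-3, -2-1=-3 -> [-5, 9, -3, -3]
Output sum: -2

Answer: -2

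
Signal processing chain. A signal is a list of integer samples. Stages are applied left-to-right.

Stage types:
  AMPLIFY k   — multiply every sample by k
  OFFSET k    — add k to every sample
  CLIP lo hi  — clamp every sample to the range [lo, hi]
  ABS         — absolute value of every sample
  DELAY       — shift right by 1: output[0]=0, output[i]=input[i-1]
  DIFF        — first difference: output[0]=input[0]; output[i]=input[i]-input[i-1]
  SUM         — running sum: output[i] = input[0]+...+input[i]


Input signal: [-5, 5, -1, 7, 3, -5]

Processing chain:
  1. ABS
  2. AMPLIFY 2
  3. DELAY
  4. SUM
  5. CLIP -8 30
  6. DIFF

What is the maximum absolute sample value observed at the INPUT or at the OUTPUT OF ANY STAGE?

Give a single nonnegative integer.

Answer: 42

Derivation:
Input: [-5, 5, -1, 7, 3, -5] (max |s|=7)
Stage 1 (ABS): |-5|=5, |5|=5, |-1|=1, |7|=7, |3|=3, |-5|=5 -> [5, 5, 1, 7, 3, 5] (max |s|=7)
Stage 2 (AMPLIFY 2): 5*2=10, 5*2=10, 1*2=2, 7*2=14, 3*2=6, 5*2=10 -> [10, 10, 2, 14, 6, 10] (max |s|=14)
Stage 3 (DELAY): [0, 10, 10, 2, 14, 6] = [0, 10, 10, 2, 14, 6] -> [0, 10, 10, 2, 14, 6] (max |s|=14)
Stage 4 (SUM): sum[0..0]=0, sum[0..1]=10, sum[0..2]=20, sum[0..3]=22, sum[0..4]=36, sum[0..5]=42 -> [0, 10, 20, 22, 36, 42] (max |s|=42)
Stage 5 (CLIP -8 30): clip(0,-8,30)=0, clip(10,-8,30)=10, clip(20,-8,30)=20, clip(22,-8,30)=22, clip(36,-8,30)=30, clip(42,-8,30)=30 -> [0, 10, 20, 22, 30, 30] (max |s|=30)
Stage 6 (DIFF): s[0]=0, 10-0=10, 20-10=10, 22-20=2, 30-22=8, 30-30=0 -> [0, 10, 10, 2, 8, 0] (max |s|=10)
Overall max amplitude: 42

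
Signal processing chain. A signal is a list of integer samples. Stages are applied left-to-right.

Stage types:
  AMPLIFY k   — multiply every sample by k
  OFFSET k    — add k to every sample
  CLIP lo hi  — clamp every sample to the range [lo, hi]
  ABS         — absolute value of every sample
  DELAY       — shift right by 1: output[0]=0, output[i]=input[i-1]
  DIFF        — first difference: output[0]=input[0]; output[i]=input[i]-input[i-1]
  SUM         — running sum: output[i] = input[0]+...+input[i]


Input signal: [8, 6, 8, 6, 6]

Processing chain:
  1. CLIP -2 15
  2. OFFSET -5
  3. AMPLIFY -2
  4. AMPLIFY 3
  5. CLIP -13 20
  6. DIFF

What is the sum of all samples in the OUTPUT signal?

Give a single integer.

Input: [8, 6, 8, 6, 6]
Stage 1 (CLIP -2 15): clip(8,-2,15)=8, clip(6,-2,15)=6, clip(8,-2,15)=8, clip(6,-2,15)=6, clip(6,-2,15)=6 -> [8, 6, 8, 6, 6]
Stage 2 (OFFSET -5): 8+-5=3, 6+-5=1, 8+-5=3, 6+-5=1, 6+-5=1 -> [3, 1, 3, 1, 1]
Stage 3 (AMPLIFY -2): 3*-2=-6, 1*-2=-2, 3*-2=-6, 1*-2=-2, 1*-2=-2 -> [-6, -2, -6, -2, -2]
Stage 4 (AMPLIFY 3): -6*3=-18, -2*3=-6, -6*3=-18, -2*3=-6, -2*3=-6 -> [-18, -6, -18, -6, -6]
Stage 5 (CLIP -13 20): clip(-18,-13,20)=-13, clip(-6,-13,20)=-6, clip(-18,-13,20)=-13, clip(-6,-13,20)=-6, clip(-6,-13,20)=-6 -> [-13, -6, -13, -6, -6]
Stage 6 (DIFF): s[0]=-13, -6--13=7, -13--6=-7, -6--13=7, -6--6=0 -> [-13, 7, -7, 7, 0]
Output sum: -6

Answer: -6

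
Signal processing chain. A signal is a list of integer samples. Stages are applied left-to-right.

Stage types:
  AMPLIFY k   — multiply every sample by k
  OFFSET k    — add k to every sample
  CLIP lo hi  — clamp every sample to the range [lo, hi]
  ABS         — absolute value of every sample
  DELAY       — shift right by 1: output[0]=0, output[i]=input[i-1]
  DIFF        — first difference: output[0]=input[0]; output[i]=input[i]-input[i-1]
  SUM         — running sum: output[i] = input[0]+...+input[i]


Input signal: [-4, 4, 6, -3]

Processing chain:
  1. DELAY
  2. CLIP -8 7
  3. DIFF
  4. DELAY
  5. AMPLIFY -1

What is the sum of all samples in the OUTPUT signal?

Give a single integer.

Answer: -4

Derivation:
Input: [-4, 4, 6, -3]
Stage 1 (DELAY): [0, -4, 4, 6] = [0, -4, 4, 6] -> [0, -4, 4, 6]
Stage 2 (CLIP -8 7): clip(0,-8,7)=0, clip(-4,-8,7)=-4, clip(4,-8,7)=4, clip(6,-8,7)=6 -> [0, -4, 4, 6]
Stage 3 (DIFF): s[0]=0, -4-0=-4, 4--4=8, 6-4=2 -> [0, -4, 8, 2]
Stage 4 (DELAY): [0, 0, -4, 8] = [0, 0, -4, 8] -> [0, 0, -4, 8]
Stage 5 (AMPLIFY -1): 0*-1=0, 0*-1=0, -4*-1=4, 8*-1=-8 -> [0, 0, 4, -8]
Output sum: -4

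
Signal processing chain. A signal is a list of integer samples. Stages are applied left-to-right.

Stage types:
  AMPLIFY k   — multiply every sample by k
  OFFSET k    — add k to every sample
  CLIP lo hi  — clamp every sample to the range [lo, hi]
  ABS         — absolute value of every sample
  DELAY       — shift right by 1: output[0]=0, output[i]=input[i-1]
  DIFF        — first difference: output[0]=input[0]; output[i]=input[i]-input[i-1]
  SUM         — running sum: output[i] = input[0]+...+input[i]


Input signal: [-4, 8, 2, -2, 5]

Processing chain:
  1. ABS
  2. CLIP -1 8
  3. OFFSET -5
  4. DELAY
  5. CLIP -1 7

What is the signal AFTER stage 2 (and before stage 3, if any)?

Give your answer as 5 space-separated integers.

Answer: 4 8 2 2 5

Derivation:
Input: [-4, 8, 2, -2, 5]
Stage 1 (ABS): |-4|=4, |8|=8, |2|=2, |-2|=2, |5|=5 -> [4, 8, 2, 2, 5]
Stage 2 (CLIP -1 8): clip(4,-1,8)=4, clip(8,-1,8)=8, clip(2,-1,8)=2, clip(2,-1,8)=2, clip(5,-1,8)=5 -> [4, 8, 2, 2, 5]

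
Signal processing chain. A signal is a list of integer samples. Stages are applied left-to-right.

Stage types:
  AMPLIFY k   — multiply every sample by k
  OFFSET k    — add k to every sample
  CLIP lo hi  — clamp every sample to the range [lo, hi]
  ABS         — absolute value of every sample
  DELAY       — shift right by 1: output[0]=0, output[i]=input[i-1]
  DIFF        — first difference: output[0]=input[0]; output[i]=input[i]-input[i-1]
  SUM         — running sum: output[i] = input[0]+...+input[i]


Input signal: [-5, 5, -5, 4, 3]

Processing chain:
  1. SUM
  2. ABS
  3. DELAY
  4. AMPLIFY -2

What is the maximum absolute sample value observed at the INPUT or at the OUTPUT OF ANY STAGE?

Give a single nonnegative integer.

Answer: 10

Derivation:
Input: [-5, 5, -5, 4, 3] (max |s|=5)
Stage 1 (SUM): sum[0..0]=-5, sum[0..1]=0, sum[0..2]=-5, sum[0..3]=-1, sum[0..4]=2 -> [-5, 0, -5, -1, 2] (max |s|=5)
Stage 2 (ABS): |-5|=5, |0|=0, |-5|=5, |-1|=1, |2|=2 -> [5, 0, 5, 1, 2] (max |s|=5)
Stage 3 (DELAY): [0, 5, 0, 5, 1] = [0, 5, 0, 5, 1] -> [0, 5, 0, 5, 1] (max |s|=5)
Stage 4 (AMPLIFY -2): 0*-2=0, 5*-2=-10, 0*-2=0, 5*-2=-10, 1*-2=-2 -> [0, -10, 0, -10, -2] (max |s|=10)
Overall max amplitude: 10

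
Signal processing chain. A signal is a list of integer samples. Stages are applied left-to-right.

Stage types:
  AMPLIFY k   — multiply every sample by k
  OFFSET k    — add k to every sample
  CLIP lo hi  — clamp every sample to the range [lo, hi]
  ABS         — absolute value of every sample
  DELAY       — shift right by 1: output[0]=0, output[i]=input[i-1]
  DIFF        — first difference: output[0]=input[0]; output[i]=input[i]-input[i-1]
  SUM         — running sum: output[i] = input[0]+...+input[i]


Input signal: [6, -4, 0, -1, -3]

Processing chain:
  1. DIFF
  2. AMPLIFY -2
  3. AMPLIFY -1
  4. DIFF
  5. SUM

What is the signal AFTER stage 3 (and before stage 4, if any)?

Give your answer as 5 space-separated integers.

Answer: 12 -20 8 -2 -4

Derivation:
Input: [6, -4, 0, -1, -3]
Stage 1 (DIFF): s[0]=6, -4-6=-10, 0--4=4, -1-0=-1, -3--1=-2 -> [6, -10, 4, -1, -2]
Stage 2 (AMPLIFY -2): 6*-2=-12, -10*-2=20, 4*-2=-8, -1*-2=2, -2*-2=4 -> [-12, 20, -8, 2, 4]
Stage 3 (AMPLIFY -1): -12*-1=12, 20*-1=-20, -8*-1=8, 2*-1=-2, 4*-1=-4 -> [12, -20, 8, -2, -4]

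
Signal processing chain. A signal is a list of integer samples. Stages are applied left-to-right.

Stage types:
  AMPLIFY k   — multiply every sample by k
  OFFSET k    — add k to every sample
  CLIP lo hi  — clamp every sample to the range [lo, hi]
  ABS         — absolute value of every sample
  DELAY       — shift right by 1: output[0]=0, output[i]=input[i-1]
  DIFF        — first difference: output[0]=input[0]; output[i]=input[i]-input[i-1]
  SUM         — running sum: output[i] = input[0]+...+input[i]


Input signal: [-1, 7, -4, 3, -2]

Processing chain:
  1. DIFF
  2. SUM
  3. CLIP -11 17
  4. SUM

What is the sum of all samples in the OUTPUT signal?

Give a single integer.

Input: [-1, 7, -4, 3, -2]
Stage 1 (DIFF): s[0]=-1, 7--1=8, -4-7=-11, 3--4=7, -2-3=-5 -> [-1, 8, -11, 7, -5]
Stage 2 (SUM): sum[0..0]=-1, sum[0..1]=7, sum[0..2]=-4, sum[0..3]=3, sum[0..4]=-2 -> [-1, 7, -4, 3, -2]
Stage 3 (CLIP -11 17): clip(-1,-11,17)=-1, clip(7,-11,17)=7, clip(-4,-11,17)=-4, clip(3,-11,17)=3, clip(-2,-11,17)=-2 -> [-1, 7, -4, 3, -2]
Stage 4 (SUM): sum[0..0]=-1, sum[0..1]=6, sum[0..2]=2, sum[0..3]=5, sum[0..4]=3 -> [-1, 6, 2, 5, 3]
Output sum: 15

Answer: 15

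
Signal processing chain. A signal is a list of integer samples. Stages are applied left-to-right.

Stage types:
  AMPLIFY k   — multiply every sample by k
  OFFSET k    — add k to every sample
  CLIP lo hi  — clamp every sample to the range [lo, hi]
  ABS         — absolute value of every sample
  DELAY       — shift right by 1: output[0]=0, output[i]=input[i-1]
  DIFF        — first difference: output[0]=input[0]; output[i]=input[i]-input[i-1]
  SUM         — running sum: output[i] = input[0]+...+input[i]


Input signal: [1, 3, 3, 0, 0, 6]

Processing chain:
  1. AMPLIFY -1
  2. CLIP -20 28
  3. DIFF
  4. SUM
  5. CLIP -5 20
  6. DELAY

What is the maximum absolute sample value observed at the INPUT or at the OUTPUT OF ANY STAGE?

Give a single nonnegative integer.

Input: [1, 3, 3, 0, 0, 6] (max |s|=6)
Stage 1 (AMPLIFY -1): 1*-1=-1, 3*-1=-3, 3*-1=-3, 0*-1=0, 0*-1=0, 6*-1=-6 -> [-1, -3, -3, 0, 0, -6] (max |s|=6)
Stage 2 (CLIP -20 28): clip(-1,-20,28)=-1, clip(-3,-20,28)=-3, clip(-3,-20,28)=-3, clip(0,-20,28)=0, clip(0,-20,28)=0, clip(-6,-20,28)=-6 -> [-1, -3, -3, 0, 0, -6] (max |s|=6)
Stage 3 (DIFF): s[0]=-1, -3--1=-2, -3--3=0, 0--3=3, 0-0=0, -6-0=-6 -> [-1, -2, 0, 3, 0, -6] (max |s|=6)
Stage 4 (SUM): sum[0..0]=-1, sum[0..1]=-3, sum[0..2]=-3, sum[0..3]=0, sum[0..4]=0, sum[0..5]=-6 -> [-1, -3, -3, 0, 0, -6] (max |s|=6)
Stage 5 (CLIP -5 20): clip(-1,-5,20)=-1, clip(-3,-5,20)=-3, clip(-3,-5,20)=-3, clip(0,-5,20)=0, clip(0,-5,20)=0, clip(-6,-5,20)=-5 -> [-1, -3, -3, 0, 0, -5] (max |s|=5)
Stage 6 (DELAY): [0, -1, -3, -3, 0, 0] = [0, -1, -3, -3, 0, 0] -> [0, -1, -3, -3, 0, 0] (max |s|=3)
Overall max amplitude: 6

Answer: 6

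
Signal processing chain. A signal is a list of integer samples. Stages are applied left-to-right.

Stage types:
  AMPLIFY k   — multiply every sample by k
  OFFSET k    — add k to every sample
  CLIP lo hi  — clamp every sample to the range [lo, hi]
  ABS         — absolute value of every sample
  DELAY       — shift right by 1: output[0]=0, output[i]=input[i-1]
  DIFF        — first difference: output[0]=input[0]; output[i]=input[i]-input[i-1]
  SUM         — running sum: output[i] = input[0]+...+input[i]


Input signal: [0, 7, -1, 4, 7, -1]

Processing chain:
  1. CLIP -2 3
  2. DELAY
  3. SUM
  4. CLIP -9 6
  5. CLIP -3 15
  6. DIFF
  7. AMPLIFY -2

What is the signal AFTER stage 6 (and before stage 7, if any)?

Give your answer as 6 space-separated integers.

Answer: 0 0 3 -1 3 1

Derivation:
Input: [0, 7, -1, 4, 7, -1]
Stage 1 (CLIP -2 3): clip(0,-2,3)=0, clip(7,-2,3)=3, clip(-1,-2,3)=-1, clip(4,-2,3)=3, clip(7,-2,3)=3, clip(-1,-2,3)=-1 -> [0, 3, -1, 3, 3, -1]
Stage 2 (DELAY): [0, 0, 3, -1, 3, 3] = [0, 0, 3, -1, 3, 3] -> [0, 0, 3, -1, 3, 3]
Stage 3 (SUM): sum[0..0]=0, sum[0..1]=0, sum[0..2]=3, sum[0..3]=2, sum[0..4]=5, sum[0..5]=8 -> [0, 0, 3, 2, 5, 8]
Stage 4 (CLIP -9 6): clip(0,-9,6)=0, clip(0,-9,6)=0, clip(3,-9,6)=3, clip(2,-9,6)=2, clip(5,-9,6)=5, clip(8,-9,6)=6 -> [0, 0, 3, 2, 5, 6]
Stage 5 (CLIP -3 15): clip(0,-3,15)=0, clip(0,-3,15)=0, clip(3,-3,15)=3, clip(2,-3,15)=2, clip(5,-3,15)=5, clip(6,-3,15)=6 -> [0, 0, 3, 2, 5, 6]
Stage 6 (DIFF): s[0]=0, 0-0=0, 3-0=3, 2-3=-1, 5-2=3, 6-5=1 -> [0, 0, 3, -1, 3, 1]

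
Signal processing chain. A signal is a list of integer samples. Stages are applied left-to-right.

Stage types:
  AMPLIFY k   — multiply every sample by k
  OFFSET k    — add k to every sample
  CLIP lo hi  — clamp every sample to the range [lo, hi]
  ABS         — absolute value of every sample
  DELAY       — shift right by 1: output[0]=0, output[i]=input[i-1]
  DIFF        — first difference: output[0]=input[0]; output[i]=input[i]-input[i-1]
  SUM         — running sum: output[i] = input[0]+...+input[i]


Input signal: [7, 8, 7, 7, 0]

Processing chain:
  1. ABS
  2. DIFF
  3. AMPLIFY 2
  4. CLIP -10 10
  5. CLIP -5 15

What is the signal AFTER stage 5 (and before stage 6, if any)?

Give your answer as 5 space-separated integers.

Input: [7, 8, 7, 7, 0]
Stage 1 (ABS): |7|=7, |8|=8, |7|=7, |7|=7, |0|=0 -> [7, 8, 7, 7, 0]
Stage 2 (DIFF): s[0]=7, 8-7=1, 7-8=-1, 7-7=0, 0-7=-7 -> [7, 1, -1, 0, -7]
Stage 3 (AMPLIFY 2): 7*2=14, 1*2=2, -1*2=-2, 0*2=0, -7*2=-14 -> [14, 2, -2, 0, -14]
Stage 4 (CLIP -10 10): clip(14,-10,10)=10, clip(2,-10,10)=2, clip(-2,-10,10)=-2, clip(0,-10,10)=0, clip(-14,-10,10)=-10 -> [10, 2, -2, 0, -10]
Stage 5 (CLIP -5 15): clip(10,-5,15)=10, clip(2,-5,15)=2, clip(-2,-5,15)=-2, clip(0,-5,15)=0, clip(-10,-5,15)=-5 -> [10, 2, -2, 0, -5]

Answer: 10 2 -2 0 -5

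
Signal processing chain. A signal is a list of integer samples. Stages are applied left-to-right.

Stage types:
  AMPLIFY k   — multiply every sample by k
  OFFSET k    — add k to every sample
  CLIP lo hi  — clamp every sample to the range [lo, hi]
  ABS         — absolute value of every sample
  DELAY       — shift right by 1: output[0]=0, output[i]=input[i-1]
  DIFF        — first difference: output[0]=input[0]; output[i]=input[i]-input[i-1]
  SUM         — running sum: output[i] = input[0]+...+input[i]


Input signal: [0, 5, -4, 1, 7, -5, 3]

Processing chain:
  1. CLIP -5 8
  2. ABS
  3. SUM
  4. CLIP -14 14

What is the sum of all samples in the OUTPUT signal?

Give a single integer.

Answer: 66

Derivation:
Input: [0, 5, -4, 1, 7, -5, 3]
Stage 1 (CLIP -5 8): clip(0,-5,8)=0, clip(5,-5,8)=5, clip(-4,-5,8)=-4, clip(1,-5,8)=1, clip(7,-5,8)=7, clip(-5,-5,8)=-5, clip(3,-5,8)=3 -> [0, 5, -4, 1, 7, -5, 3]
Stage 2 (ABS): |0|=0, |5|=5, |-4|=4, |1|=1, |7|=7, |-5|=5, |3|=3 -> [0, 5, 4, 1, 7, 5, 3]
Stage 3 (SUM): sum[0..0]=0, sum[0..1]=5, sum[0..2]=9, sum[0..3]=10, sum[0..4]=17, sum[0..5]=22, sum[0..6]=25 -> [0, 5, 9, 10, 17, 22, 25]
Stage 4 (CLIP -14 14): clip(0,-14,14)=0, clip(5,-14,14)=5, clip(9,-14,14)=9, clip(10,-14,14)=10, clip(17,-14,14)=14, clip(22,-14,14)=14, clip(25,-14,14)=14 -> [0, 5, 9, 10, 14, 14, 14]
Output sum: 66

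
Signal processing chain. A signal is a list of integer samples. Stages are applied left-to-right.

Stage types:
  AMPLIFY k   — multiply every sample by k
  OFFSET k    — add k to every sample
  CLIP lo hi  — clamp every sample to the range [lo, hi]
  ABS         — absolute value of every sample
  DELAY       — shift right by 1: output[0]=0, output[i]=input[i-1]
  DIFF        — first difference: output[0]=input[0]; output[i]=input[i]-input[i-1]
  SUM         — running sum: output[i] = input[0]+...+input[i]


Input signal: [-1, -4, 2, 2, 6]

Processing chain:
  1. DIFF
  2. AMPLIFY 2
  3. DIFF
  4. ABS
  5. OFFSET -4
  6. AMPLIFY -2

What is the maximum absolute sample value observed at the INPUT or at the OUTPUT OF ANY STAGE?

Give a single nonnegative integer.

Input: [-1, -4, 2, 2, 6] (max |s|=6)
Stage 1 (DIFF): s[0]=-1, -4--1=-3, 2--4=6, 2-2=0, 6-2=4 -> [-1, -3, 6, 0, 4] (max |s|=6)
Stage 2 (AMPLIFY 2): -1*2=-2, -3*2=-6, 6*2=12, 0*2=0, 4*2=8 -> [-2, -6, 12, 0, 8] (max |s|=12)
Stage 3 (DIFF): s[0]=-2, -6--2=-4, 12--6=18, 0-12=-12, 8-0=8 -> [-2, -4, 18, -12, 8] (max |s|=18)
Stage 4 (ABS): |-2|=2, |-4|=4, |18|=18, |-12|=12, |8|=8 -> [2, 4, 18, 12, 8] (max |s|=18)
Stage 5 (OFFSET -4): 2+-4=-2, 4+-4=0, 18+-4=14, 12+-4=8, 8+-4=4 -> [-2, 0, 14, 8, 4] (max |s|=14)
Stage 6 (AMPLIFY -2): -2*-2=4, 0*-2=0, 14*-2=-28, 8*-2=-16, 4*-2=-8 -> [4, 0, -28, -16, -8] (max |s|=28)
Overall max amplitude: 28

Answer: 28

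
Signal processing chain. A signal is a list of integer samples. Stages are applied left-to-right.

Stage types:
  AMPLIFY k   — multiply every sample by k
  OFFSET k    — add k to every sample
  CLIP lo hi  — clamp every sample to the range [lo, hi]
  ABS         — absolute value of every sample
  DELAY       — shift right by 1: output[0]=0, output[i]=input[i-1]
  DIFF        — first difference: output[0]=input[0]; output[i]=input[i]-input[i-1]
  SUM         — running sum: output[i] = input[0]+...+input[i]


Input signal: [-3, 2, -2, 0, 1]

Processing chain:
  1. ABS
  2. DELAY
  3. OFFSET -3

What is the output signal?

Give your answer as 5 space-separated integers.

Input: [-3, 2, -2, 0, 1]
Stage 1 (ABS): |-3|=3, |2|=2, |-2|=2, |0|=0, |1|=1 -> [3, 2, 2, 0, 1]
Stage 2 (DELAY): [0, 3, 2, 2, 0] = [0, 3, 2, 2, 0] -> [0, 3, 2, 2, 0]
Stage 3 (OFFSET -3): 0+-3=-3, 3+-3=0, 2+-3=-1, 2+-3=-1, 0+-3=-3 -> [-3, 0, -1, -1, -3]

Answer: -3 0 -1 -1 -3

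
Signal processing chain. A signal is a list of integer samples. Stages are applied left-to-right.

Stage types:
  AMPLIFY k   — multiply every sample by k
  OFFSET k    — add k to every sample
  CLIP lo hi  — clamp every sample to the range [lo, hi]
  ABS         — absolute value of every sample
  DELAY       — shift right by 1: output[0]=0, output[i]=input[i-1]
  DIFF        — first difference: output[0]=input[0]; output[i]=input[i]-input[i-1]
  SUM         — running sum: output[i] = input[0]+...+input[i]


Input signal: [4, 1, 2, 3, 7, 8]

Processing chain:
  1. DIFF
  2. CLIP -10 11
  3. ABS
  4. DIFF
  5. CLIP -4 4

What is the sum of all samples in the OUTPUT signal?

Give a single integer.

Answer: 1

Derivation:
Input: [4, 1, 2, 3, 7, 8]
Stage 1 (DIFF): s[0]=4, 1-4=-3, 2-1=1, 3-2=1, 7-3=4, 8-7=1 -> [4, -3, 1, 1, 4, 1]
Stage 2 (CLIP -10 11): clip(4,-10,11)=4, clip(-3,-10,11)=-3, clip(1,-10,11)=1, clip(1,-10,11)=1, clip(4,-10,11)=4, clip(1,-10,11)=1 -> [4, -3, 1, 1, 4, 1]
Stage 3 (ABS): |4|=4, |-3|=3, |1|=1, |1|=1, |4|=4, |1|=1 -> [4, 3, 1, 1, 4, 1]
Stage 4 (DIFF): s[0]=4, 3-4=-1, 1-3=-2, 1-1=0, 4-1=3, 1-4=-3 -> [4, -1, -2, 0, 3, -3]
Stage 5 (CLIP -4 4): clip(4,-4,4)=4, clip(-1,-4,4)=-1, clip(-2,-4,4)=-2, clip(0,-4,4)=0, clip(3,-4,4)=3, clip(-3,-4,4)=-3 -> [4, -1, -2, 0, 3, -3]
Output sum: 1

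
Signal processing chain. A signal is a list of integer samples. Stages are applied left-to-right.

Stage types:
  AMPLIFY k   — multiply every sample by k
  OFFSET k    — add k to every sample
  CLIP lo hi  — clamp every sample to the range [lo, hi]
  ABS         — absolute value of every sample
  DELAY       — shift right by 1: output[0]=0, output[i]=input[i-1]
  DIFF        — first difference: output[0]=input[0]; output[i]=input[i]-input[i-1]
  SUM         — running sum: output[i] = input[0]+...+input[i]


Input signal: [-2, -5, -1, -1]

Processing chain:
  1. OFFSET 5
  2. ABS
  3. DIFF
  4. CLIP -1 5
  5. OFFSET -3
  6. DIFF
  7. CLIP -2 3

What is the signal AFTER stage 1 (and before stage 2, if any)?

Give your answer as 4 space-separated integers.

Input: [-2, -5, -1, -1]
Stage 1 (OFFSET 5): -2+5=3, -5+5=0, -1+5=4, -1+5=4 -> [3, 0, 4, 4]

Answer: 3 0 4 4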